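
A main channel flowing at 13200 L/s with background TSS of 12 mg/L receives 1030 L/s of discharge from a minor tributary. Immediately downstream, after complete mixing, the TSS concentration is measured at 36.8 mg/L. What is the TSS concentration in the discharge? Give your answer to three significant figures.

355 mg/L

Mass balance: 13200·12.00 + 1030·Cₑ = 14230·36.80
→ Cₑ = (14230·36.80 − 13200·12.00) / 1030 = 354.6 mg/L.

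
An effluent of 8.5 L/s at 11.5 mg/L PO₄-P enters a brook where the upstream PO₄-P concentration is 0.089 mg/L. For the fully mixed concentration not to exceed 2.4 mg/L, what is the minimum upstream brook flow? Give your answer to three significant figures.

Set C_mix = 2.4: (Q·0.08900 + 8.500·11.50) / (Q + 8.500) = 2.4
→ Q = 8.500·(11.50 − 2.4)/(2.4 − 0.08900) = 33.47 L/s.

33.5 L/s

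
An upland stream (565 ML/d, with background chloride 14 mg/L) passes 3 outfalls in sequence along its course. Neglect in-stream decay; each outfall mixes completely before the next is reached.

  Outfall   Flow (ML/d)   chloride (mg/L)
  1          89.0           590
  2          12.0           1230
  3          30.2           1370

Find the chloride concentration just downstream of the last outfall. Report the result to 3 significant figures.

Outfall 1: combined Q = 654.0 ML/d; C = (565.0·14.00 + 89.00·590.0)/654.0 = 92.39 mg/L.
Outfall 2: combined Q = 666.0 ML/d; C = (654.0·92.39 + 12.00·1230)/666.0 = 112.9 mg/L.
Outfall 3: combined Q = 696.2 ML/d; C = (666.0·112.9 + 30.20·1370)/696.2 = 167.4 mg/L.

167 mg/L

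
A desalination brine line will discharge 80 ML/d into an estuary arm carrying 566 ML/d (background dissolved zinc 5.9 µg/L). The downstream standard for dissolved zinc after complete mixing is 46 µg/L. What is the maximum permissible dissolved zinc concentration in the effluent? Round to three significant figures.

At the limit, (Qr·Cr + Qe·Cₑ)/(Qr + Qe) = 46:
Cₑ = (646.0·46 − 566.0·5.900) / 80.00 = 329.7 µg/L.

330 µg/L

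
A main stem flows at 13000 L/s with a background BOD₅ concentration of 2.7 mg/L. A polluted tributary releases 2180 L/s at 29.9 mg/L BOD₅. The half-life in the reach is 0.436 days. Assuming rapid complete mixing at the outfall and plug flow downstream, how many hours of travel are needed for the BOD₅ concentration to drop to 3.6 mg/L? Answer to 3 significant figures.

9.16 h

After mixing, C = (13000·2.700 + 2180·29.90) / 15180 = 100300/15180 = 6.606 mg/L.
Half-life 0.436 d → k = ln 2 / 0.436 = 1.590 d⁻¹.
6.606·exp(−k·t) = 3.6 → t = ln(6.606/3.6)/k = 32990 s = 9.165 h.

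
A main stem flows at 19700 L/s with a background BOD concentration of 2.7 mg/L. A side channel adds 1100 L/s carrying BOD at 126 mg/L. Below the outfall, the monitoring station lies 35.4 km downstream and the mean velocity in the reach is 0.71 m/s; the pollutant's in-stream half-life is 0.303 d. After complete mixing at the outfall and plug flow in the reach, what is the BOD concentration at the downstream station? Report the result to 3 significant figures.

2.46 mg/L

Mixed concentration C = ΣQC/ΣQ = (19700·2.700 + 1100·126.0) / 20800 = 191800/20800 = 9.221 mg/L.
Travel time t = 35.4·1000 / 0.71 = 49860 s = 13.85 h.
Half-life 0.303 d → k = ln 2 / 0.303 = 2.288 d⁻¹.
Decay over the reach: 9.221·exp(−kt) = 9.221·0.2671 = 2.463 mg/L.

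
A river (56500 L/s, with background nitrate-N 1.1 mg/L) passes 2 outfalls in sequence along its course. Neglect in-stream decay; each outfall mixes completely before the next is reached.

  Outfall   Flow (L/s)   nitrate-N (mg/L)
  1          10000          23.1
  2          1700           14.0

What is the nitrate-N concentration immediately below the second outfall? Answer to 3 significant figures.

4.65 mg/L

Below outfall 1: Q → 66500 L/s, C = (56500·1.100 + 10000·23.10)/66500 = 4.408 mg/L.
Below outfall 2: Q → 68200 L/s, C = (66500·4.408 + 1700·14.00)/68200 = 4.647 mg/L.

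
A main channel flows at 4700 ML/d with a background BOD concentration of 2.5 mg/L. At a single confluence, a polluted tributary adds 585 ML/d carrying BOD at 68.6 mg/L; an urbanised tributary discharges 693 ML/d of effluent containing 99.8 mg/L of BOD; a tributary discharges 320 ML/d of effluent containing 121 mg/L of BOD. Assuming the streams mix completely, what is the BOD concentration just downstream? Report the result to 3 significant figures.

Mixed concentration C = ΣQC/ΣQ = (4700·2.500 + 585.0·68.60 + 693.0·99.80 + 320.0·121.0) / 6298 = 159800/6298 = 25.37 mg/L.

25.4 mg/L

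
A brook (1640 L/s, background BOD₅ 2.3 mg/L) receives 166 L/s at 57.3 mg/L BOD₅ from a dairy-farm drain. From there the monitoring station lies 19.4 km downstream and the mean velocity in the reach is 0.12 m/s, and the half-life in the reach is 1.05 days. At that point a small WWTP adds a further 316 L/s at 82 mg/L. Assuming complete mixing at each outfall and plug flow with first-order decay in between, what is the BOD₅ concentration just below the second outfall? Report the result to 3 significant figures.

14.0 mg/L

Flow-weighted average: C = (1640·2.300 + 166.0·57.30) / 1806 = 13280/1806 = 7.355 mg/L; combined flow 1806 L/s.
Travel time t = 19.4·1000 / 0.12 = 161700 s = 44.91 h.
Half-life 1.05 d → k = ln 2 / 1.05 = 0.6601 d⁻¹.
First-order decay: C = 7.355·exp(−k·t) = 7.355·0.2908 = 2.139 mg/L.
Second outfall: C = (1806·2.139 + 316.0·82.00)/2122 = 14.03 mg/L.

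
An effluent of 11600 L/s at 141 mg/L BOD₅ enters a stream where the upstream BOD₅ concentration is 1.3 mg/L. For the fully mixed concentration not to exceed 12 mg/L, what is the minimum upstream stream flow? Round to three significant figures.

Set C_mix = 12: (Q·1.300 + 11600·141.0) / (Q + 11600) = 12
→ Q = 11600·(141.0 − 12)/(12 − 1.300) = 139900 L/s.

140000 L/s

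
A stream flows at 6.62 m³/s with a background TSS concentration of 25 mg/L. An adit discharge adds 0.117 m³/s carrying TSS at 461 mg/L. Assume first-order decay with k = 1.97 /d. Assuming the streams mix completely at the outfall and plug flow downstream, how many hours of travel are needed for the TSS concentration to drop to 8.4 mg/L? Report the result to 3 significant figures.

16.5 h

Mass balance: C = (6.620·25.00 + 0.1170·461.0) / 6.737 = 219.4/6.737 = 32.57 mg/L.
32.57·exp(−k·t) = 8.4 → t = ln(32.57/8.4)/k = 59440 s = 16.51 h.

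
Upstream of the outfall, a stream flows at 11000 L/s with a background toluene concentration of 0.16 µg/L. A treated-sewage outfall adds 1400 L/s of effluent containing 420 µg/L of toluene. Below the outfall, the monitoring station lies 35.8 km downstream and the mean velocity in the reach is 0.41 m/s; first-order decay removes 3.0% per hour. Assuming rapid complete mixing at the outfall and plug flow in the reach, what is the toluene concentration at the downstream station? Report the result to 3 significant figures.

22.7 µg/L

Mass balance: C = (11000·0.1600 + 1400·420.0) / 12400 = 589800/12400 = 47.56 µg/L.
Travel time t = 35.8·1000 / 0.41 = 87320 s = 24.25 h.
3.0%/h lost → k = −ln(1 − 0.03) = 0.03046 h⁻¹.
Decay over the reach: 47.56·exp(−kt) = 47.56·0.4777 = 22.72 µg/L.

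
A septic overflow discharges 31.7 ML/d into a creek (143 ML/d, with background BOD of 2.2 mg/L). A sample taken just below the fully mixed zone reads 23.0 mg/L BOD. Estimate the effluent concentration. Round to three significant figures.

117 mg/L

Mass balance: 143.0·2.200 + 31.70·Cₑ = 174.7·23.00
→ Cₑ = (174.7·23.00 − 143.0·2.200) / 31.70 = 116.8 mg/L.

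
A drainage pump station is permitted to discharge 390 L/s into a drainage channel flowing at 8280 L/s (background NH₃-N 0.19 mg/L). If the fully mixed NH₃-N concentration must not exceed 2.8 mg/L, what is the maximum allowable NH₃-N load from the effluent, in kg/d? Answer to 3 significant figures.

1960 kg/d

Mass balance at the limit: 8280·0.1900 + 390.0·Cₑ = 8670·2.8 → Cₑ = 58.21 mg/L.
390.0 L/s = 0.3900 m³/s. Load = 0.3900 m³/s × 58.21 g/m³ × 86 400 s/d = 1962 kg/d.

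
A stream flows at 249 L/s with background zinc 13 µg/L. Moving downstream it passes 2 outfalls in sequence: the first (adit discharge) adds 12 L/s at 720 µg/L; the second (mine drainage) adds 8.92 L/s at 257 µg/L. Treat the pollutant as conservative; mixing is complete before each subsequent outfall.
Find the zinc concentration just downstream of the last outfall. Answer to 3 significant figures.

52.5 µg/L

Outfall 1: combined Q = 261.0 L/s; C = (249.0·13.00 + 12.00·720.0)/261.0 = 45.51 µg/L.
Outfall 2: combined Q = 269.9 L/s; C = (261.0·45.51 + 8.920·257.0)/269.9 = 52.49 µg/L.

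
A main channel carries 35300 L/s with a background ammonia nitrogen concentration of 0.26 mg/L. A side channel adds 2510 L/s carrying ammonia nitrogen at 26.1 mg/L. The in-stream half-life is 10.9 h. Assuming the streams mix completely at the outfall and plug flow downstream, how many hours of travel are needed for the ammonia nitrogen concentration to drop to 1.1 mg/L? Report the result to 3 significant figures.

9.21 h

Conservation of mass: C = (35300·0.2600 + 2510·26.10) / 37810 = 74690/37810 = 1.975 mg/L.
Half-life 10.9 h → k = ln 2 / 10.9 = 0.06359 h⁻¹ = 1.526 d⁻¹.
1.975·exp(−k·t) = 1.1 → t = ln(1.975/1.1)/k = 33140 s = 9.206 h.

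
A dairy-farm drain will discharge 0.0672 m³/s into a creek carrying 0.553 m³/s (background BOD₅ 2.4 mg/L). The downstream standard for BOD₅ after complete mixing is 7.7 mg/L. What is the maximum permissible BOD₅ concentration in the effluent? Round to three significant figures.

51.3 mg/L

At the limit, (Qr·Cr + Qe·Cₑ)/(Qr + Qe) = 7.7:
Cₑ = (0.6202·7.7 − 0.5530·2.400) / 0.06720 = 51.31 mg/L.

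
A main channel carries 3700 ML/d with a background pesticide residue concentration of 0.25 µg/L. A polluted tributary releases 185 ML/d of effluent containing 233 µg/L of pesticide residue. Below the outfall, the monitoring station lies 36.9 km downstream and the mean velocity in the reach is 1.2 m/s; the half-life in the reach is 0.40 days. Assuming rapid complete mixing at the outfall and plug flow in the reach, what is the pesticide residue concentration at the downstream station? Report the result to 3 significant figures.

Mass balance: C = (3700·0.2500 + 185.0·233.0) / 3885 = 44030/3885 = 11.33 µg/L.
Travel time t = 36.9·1000 / 1.2 = 30750 s = 8.542 h.
Half-life 0.40 d → k = ln 2 / 0.40 = 1.733 d⁻¹.
After decay, C = 11.33 × e^(−kt) = 11.33 × 0.5397 = 6.117 µg/L.

6.12 µg/L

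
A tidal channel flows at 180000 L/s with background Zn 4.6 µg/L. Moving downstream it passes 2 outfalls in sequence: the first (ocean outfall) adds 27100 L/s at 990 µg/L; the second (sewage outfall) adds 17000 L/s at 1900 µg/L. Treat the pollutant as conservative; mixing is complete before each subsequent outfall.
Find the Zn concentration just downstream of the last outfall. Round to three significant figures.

Outfall 1: combined Q = 207100 L/s; C = (180000·4.600 + 27100·990.0)/207100 = 133.5 µg/L.
Outfall 2: combined Q = 224100 L/s; C = (207100·133.5 + 17000·1900)/224100 = 267.5 µg/L.

268 µg/L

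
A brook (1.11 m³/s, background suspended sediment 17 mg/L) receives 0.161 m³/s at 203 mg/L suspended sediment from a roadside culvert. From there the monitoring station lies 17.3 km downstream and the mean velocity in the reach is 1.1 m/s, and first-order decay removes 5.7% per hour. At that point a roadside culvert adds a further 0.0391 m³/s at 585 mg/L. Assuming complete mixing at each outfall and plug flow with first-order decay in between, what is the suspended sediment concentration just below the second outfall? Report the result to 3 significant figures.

47.9 mg/L

Mass balance: C = (1.110·17.00 + 0.1610·203.0) / 1.271 = 51.55/1.271 = 40.56 mg/L; combined flow 1.271 m³/s.
Travel time t = 17.3·1000 / 1.1 = 15730 s = 4.369 h.
5.7%/h lost → k = −ln(1 − 0.057) = 0.05869 h⁻¹.
First-order decay: C = 40.56·exp(−k·t) = 40.56·0.7738 = 31.39 mg/L.
Second outfall: C = (1.271·31.39 + 0.03910·585.0)/1.310 = 47.91 mg/L.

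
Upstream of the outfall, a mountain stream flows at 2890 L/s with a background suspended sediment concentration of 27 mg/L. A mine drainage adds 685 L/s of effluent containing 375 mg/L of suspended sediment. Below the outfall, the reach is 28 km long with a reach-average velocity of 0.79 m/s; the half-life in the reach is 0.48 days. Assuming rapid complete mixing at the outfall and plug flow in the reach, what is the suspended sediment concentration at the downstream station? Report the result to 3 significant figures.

Mixed concentration C = ΣQC/ΣQ = (2890·27.00 + 685.0·375.0) / 3575 = 334900/3575 = 93.68 mg/L.
Travel time t = 28·1000 / 0.79 = 35440 s = 9.845 h.
Half-life 0.48 d → k = ln 2 / 0.48 = 1.444 d⁻¹.
First-order decay: C = 93.68·exp(−k·t) = 93.68·0.5530 = 51.81 mg/L.

51.8 mg/L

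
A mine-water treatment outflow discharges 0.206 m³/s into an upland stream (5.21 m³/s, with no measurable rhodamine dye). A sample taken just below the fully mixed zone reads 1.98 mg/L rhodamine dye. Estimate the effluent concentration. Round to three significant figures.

52.1 mg/L

Mass balance: 5.210·0 + 0.2060·Cₑ = 5.416·1.980
→ Cₑ = (5.416·1.980 − 5.210·0) / 0.2060 = 52.06 mg/L.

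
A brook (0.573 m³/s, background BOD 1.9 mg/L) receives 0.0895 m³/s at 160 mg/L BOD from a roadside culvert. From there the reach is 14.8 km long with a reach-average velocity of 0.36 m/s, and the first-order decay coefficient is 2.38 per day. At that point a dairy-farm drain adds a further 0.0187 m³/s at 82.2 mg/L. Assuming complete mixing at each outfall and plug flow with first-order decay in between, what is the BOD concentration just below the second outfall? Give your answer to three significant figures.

9.55 mg/L

Conservation of mass: C = (0.5730·1.900 + 0.08950·160.0) / 0.6625 = 15.41/0.6625 = 23.26 mg/L; combined flow 0.6625 m³/s.
Travel time t = 14.8·1000 / 0.36 = 41110 s = 11.42 h.
Decay over the reach: 23.26·exp(−kt) = 23.26·0.3222 = 7.495 mg/L.
Second outfall: C = (0.6625·7.495 + 0.01870·82.20)/0.6812 = 9.546 mg/L.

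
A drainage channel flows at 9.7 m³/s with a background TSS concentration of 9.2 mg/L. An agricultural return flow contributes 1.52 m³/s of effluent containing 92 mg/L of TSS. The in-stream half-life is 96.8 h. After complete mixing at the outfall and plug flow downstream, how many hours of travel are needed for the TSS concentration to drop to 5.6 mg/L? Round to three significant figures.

Mass balance: C = (9.700·9.200 + 1.520·92.00) / 11.22 = 229.1/11.22 = 20.42 mg/L.
Half-life 96.8 h → k = ln 2 / 96.8 = 0.007161 h⁻¹ = 0.1719 d⁻¹.
20.42·exp(−k·t) = 5.6 → t = ln(20.42/5.6)/k = 650400 s = 180.7 h.

181 h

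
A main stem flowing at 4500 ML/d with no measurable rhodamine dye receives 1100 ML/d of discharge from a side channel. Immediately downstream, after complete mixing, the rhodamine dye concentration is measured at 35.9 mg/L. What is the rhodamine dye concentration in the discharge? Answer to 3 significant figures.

Mass balance: 4500·0 + 1100·Cₑ = 5600·35.90
→ Cₑ = (5600·35.90 − 4500·0) / 1100 = 182.8 mg/L.

183 mg/L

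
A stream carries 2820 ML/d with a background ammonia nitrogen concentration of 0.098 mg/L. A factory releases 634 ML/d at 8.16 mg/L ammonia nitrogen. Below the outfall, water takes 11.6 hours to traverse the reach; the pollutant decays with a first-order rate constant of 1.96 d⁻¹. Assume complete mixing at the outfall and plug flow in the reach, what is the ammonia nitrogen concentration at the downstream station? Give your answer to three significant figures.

0.612 mg/L

Conservation of mass: C = (2820·0.09800 + 634.0·8.160) / 3454 = 5450/3454 = 1.578 mg/L.
Decay over the reach: 1.578·exp(−kt) = 1.578·0.3878 = 0.6118 mg/L.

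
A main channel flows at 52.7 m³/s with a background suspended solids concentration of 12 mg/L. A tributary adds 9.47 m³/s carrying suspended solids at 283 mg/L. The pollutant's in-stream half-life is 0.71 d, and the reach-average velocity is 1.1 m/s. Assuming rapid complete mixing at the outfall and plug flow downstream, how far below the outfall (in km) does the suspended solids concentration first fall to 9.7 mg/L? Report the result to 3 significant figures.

Conservation of mass: C = (52.70·12.00 + 9.470·283.0) / 62.17 = 3312/62.17 = 53.28 mg/L.
Half-life 0.71 d → k = ln 2 / 0.71 = 0.9763 d⁻¹.
Set 53.28·exp(−k·t) = 9.7 → t = ln(53.28/9.7)/k = 150800 s = 41.88 h.
Distance = v·t = 1.1·150800 = 165800 m = 165.8 km.

166 km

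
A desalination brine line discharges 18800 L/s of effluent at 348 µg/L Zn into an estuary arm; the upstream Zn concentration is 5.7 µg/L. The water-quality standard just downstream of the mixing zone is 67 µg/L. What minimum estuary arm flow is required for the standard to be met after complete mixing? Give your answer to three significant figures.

86200 L/s

Set C_mix = 67: (Q·5.700 + 18800·348.0) / (Q + 18800) = 67
→ Q = 18800·(348.0 − 67)/(67 − 5.700) = 86180 L/s.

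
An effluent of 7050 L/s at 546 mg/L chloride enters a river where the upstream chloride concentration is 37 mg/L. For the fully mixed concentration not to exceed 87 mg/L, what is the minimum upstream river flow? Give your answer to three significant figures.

Set C_mix = 87: (Q·37.00 + 7050·546.0) / (Q + 7050) = 87
→ Q = 7050·(546.0 − 87)/(87 − 37.00) = 64720 L/s.

64700 L/s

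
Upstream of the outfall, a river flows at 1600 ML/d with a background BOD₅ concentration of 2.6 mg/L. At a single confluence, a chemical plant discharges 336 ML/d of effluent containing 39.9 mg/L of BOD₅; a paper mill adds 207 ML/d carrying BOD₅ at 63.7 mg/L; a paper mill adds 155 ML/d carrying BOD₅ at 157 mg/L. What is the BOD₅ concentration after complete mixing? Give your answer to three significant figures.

Conservation of mass: C = (1600·2.600 + 336.0·39.90 + 207.0·63.70 + 155.0·157.0) / 2298 = 55090/2298 = 23.97 mg/L.

24.0 mg/L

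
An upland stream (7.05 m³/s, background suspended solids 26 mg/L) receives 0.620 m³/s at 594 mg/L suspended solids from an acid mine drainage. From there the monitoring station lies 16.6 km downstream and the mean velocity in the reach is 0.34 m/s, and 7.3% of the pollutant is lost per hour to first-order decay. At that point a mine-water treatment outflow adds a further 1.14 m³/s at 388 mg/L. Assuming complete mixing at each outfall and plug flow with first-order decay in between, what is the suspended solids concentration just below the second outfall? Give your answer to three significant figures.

Mixed concentration C = ΣQC/ΣQ = (7.050·26.00 + 0.6200·594.0) / 7.670 = 551.6/7.670 = 71.91 mg/L; combined flow 7.670 m³/s.
Travel time t = 16.6·1000 / 0.34 = 48820 s = 13.56 h.
7.3%/h lost → k = −ln(1 − 0.073) = 0.07580 h⁻¹.
First-order decay: C = 71.91·exp(−k·t) = 71.91·0.3577 = 25.72 mg/L.
Second outfall: C = (7.670·25.72 + 1.140·388.0)/8.810 = 72.60 mg/L.

72.6 mg/L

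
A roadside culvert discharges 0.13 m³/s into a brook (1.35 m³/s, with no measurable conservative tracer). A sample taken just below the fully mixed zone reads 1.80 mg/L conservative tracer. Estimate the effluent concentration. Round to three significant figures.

20.5 mg/L

Mass balance: 1.350·0 + 0.1300·Cₑ = 1.480·1.800
→ Cₑ = (1.480·1.800 − 1.350·0) / 0.1300 = 20.49 mg/L.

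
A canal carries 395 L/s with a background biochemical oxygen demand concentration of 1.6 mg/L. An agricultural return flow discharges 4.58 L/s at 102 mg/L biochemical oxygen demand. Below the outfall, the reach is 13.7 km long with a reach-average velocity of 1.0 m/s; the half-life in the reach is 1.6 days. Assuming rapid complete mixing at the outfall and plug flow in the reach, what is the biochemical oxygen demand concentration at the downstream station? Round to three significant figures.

Conservation of mass: C = (395.0·1.600 + 4.580·102.0) / 399.6 = 1099/399.6 = 2.751 mg/L.
Travel time t = 13.7·1000 / 1.0 = 13700 s = 3.806 h.
Half-life 1.6 d → k = ln 2 / 1.6 = 0.4332 d⁻¹.
Decay over the reach: 2.751·exp(−kt) = 2.751·0.9336 = 2.568 mg/L.

2.57 mg/L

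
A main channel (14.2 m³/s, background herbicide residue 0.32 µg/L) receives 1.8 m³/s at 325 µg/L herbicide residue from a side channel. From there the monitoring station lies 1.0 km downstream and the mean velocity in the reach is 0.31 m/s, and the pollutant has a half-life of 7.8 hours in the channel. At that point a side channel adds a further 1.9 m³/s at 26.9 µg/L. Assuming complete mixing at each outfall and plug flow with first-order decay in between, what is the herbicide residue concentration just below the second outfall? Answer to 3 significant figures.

After mixing, C = (14.20·0.3200 + 1.800·325.0) / 16.00 = 589.5/16.00 = 36.85 µg/L; combined flow 16.00 m³/s.
Travel time t = 1.0·1000 / 0.31 = 3226 s = 0.8961 h.
Half-life 7.8 h → k = ln 2 / 7.8 = 0.08887 h⁻¹ = 2.133 d⁻¹.
First-order decay: C = 36.85·exp(−k·t) = 36.85·0.9235 = 34.03 µg/L.
Second outfall: C = (16.00·34.03 + 1.900·26.90)/17.90 = 33.27 µg/L.

33.3 µg/L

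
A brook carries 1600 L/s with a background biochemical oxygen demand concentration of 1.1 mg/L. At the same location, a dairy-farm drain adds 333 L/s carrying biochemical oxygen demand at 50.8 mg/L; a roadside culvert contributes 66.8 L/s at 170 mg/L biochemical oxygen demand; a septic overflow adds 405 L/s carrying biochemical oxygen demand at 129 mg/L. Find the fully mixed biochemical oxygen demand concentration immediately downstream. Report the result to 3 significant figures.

Conservation of mass: C = (1600·1.100 + 333.0·50.80 + 66.80·170.0 + 405.0·129.0) / 2405 = 82280/2405 = 34.21 mg/L.

34.2 mg/L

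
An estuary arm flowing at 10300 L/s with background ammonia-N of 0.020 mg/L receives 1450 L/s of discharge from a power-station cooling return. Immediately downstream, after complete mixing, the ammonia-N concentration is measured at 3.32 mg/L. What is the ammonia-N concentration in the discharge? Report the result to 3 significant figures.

Mass balance: 10300·0.02000 + 1450·Cₑ = 11750·3.320
→ Cₑ = (11750·3.320 − 10300·0.02000) / 1450 = 26.76 mg/L.

26.8 mg/L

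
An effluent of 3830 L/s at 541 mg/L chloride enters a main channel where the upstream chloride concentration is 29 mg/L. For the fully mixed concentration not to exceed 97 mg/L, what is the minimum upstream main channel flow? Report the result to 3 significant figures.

Set C_mix = 97: (Q·29.00 + 3830·541.0) / (Q + 3830) = 97
→ Q = 3830·(541.0 − 97)/(97 − 29.00) = 25010 L/s.

25000 L/s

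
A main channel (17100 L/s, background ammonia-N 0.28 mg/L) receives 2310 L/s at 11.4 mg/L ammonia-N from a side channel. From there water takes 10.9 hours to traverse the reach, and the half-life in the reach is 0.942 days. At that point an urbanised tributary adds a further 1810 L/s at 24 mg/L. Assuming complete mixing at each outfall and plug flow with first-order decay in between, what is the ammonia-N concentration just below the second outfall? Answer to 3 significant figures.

After mixing, C = (17100·0.2800 + 2310·11.40) / 19410 = 31120/19410 = 1.603 mg/L; combined flow 19410 L/s.
Half-life 0.942 d → k = ln 2 / 0.942 = 0.7358 d⁻¹.
Applying C = C₀e^(−kt): 1.603 × 0.7159 = 1.148 mg/L.
Second outfall: C = (19410·1.148 + 1810·24.00)/21220 = 3.097 mg/L.

3.10 mg/L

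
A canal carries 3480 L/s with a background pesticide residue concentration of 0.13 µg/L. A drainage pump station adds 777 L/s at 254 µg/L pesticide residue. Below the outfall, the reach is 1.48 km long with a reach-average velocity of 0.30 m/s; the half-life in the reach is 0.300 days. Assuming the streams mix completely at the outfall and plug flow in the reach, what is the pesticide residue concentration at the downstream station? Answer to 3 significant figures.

40.7 µg/L

After mixing, C = (3480·0.1300 + 777.0·254.0) / 4257 = 197800/4257 = 46.47 µg/L.
Travel time t = 1.48·1000 / 0.30 = 4933 s = 1.370 h.
Half-life 0.300 d → k = ln 2 / 0.300 = 2.310 d⁻¹.
First-order decay: C = 46.47·exp(−k·t) = 46.47·0.8764 = 40.72 µg/L.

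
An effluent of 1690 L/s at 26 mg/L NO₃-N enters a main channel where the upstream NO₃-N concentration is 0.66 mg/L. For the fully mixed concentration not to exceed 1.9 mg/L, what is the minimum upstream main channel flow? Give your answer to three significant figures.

32800 L/s

Set C_mix = 1.9: (Q·0.6600 + 1690·26.00) / (Q + 1690) = 1.9
→ Q = 1690·(26.00 − 1.9)/(1.9 − 0.6600) = 32850 L/s.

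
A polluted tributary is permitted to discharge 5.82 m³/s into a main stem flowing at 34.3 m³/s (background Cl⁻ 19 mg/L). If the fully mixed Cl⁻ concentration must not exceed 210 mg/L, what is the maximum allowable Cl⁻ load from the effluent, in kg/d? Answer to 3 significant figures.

Mass balance at the limit: 34.30·19.00 + 5.820·Cₑ = 40.12·210 → Cₑ = 1336 mg/L.
Load = 5.820 m³/s × 1336 g/m³ × 86 400 s/d = 671600 kg/d.

672000 kg/d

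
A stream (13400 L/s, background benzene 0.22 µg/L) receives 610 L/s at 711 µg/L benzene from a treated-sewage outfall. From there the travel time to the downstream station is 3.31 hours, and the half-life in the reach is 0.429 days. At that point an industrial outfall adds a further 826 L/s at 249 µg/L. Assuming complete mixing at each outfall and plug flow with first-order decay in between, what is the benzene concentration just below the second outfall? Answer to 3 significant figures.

Flow-weighted average: C = (13400·0.2200 + 610.0·711.0) / 14010 = 436700/14010 = 31.17 µg/L; combined flow 14010 L/s.
Half-life 0.429 d → k = ln 2 / 0.429 = 1.616 d⁻¹.
First-order decay: C = 31.17·exp(−k·t) = 31.17·0.8002 = 24.94 µg/L.
At the second outfall, C = (14010·24.94 + 826.0·249.0) / (14010 + 826.0) = 37.42 µg/L.

37.4 µg/L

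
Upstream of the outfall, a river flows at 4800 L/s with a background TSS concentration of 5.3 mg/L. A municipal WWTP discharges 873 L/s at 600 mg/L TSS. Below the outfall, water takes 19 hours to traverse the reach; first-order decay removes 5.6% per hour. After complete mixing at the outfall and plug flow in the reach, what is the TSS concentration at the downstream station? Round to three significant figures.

32.4 mg/L

Flow-weighted average: C = (4800·5.300 + 873.0·600.0) / 5673 = 549200/5673 = 96.82 mg/L.
5.6%/h lost → k = −ln(1 − 0.056) = 0.05763 h⁻¹.
First-order decay: C = 96.82·exp(−k·t) = 96.82·0.3346 = 32.39 mg/L.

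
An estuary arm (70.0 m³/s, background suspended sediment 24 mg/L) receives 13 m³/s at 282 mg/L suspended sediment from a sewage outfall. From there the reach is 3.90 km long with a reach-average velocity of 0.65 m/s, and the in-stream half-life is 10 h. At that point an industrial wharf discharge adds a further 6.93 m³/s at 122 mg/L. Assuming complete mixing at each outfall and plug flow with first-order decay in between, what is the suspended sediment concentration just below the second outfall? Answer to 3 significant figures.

Flow-weighted average: C = (70.00·24.00 + 13.00·282.0) / 83.00 = 5346/83.00 = 64.41 mg/L; combined flow 83.00 m³/s.
Travel time t = 3.90·1000 / 0.65 = 6000 s = 1.667 h.
Half-life 10 h → k = ln 2 / 10 = 0.06931 h⁻¹ = 1.664 d⁻¹.
After decay, C = 64.41 × e^(−kt) = 64.41 × 0.8909 = 57.38 mg/L.
Second outfall: C = (83.00·57.38 + 6.930·122.0)/89.93 = 62.36 mg/L.

62.4 mg/L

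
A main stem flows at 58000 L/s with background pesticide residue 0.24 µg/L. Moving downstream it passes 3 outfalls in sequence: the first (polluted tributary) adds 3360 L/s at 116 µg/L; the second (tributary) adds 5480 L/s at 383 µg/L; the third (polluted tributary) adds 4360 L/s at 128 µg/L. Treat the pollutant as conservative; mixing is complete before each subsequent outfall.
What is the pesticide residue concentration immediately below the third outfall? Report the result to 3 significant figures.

43.0 µg/L

After outfall 1: Q = 58000 + 3360 = 61360 L/s; C = (58000·0.2400 + 3360·116.0)/61360 = 6.579 µg/L.
After outfall 2: Q = 61360 + 5480 = 66840 L/s; C = (61360·6.579 + 5480·383.0)/66840 = 37.44 µg/L.
After outfall 3: Q = 66840 + 4360 = 71200 L/s; C = (66840·37.44 + 4360·128.0)/71200 = 42.99 µg/L.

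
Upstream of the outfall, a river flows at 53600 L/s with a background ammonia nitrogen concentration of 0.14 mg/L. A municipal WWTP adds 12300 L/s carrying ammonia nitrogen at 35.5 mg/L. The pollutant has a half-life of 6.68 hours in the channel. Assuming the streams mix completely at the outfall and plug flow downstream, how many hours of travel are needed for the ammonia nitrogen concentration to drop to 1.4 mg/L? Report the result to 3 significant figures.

15.1 h

Flow-weighted average: C = (53600·0.1400 + 12300·35.50) / 65900 = 444200/65900 = 6.740 mg/L.
Half-life 6.68 h → k = ln 2 / 6.68 = 0.1038 h⁻¹ = 2.490 d⁻¹.
6.740·exp(−k·t) = 1.4 → t = ln(6.740/1.4)/k = 54520 s = 15.15 h.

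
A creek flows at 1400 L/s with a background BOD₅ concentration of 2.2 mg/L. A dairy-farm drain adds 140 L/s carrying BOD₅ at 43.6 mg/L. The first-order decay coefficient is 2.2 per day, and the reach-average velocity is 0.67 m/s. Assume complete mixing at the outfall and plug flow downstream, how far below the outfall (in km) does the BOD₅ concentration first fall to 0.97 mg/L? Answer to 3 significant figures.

47.8 km

Mixed concentration C = ΣQC/ΣQ = (1400·2.200 + 140.0·43.60) / 1540 = 9184/1540 = 5.964 mg/L.
Set 5.964·exp(−k·t) = 0.97 → t = ln(5.964/0.97)/k = 71320 s = 19.81 h.
Distance = v·t = 0.67·71320 = 47790 m = 47.79 km.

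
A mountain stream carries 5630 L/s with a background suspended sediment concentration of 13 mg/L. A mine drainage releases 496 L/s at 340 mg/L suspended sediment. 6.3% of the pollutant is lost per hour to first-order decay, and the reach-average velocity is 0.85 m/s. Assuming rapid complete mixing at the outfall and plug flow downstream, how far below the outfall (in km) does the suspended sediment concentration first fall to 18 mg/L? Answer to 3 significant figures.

Mass balance: C = (5630·13.00 + 496.0·340.0) / 6126 = 241800/6126 = 39.48 mg/L.
6.3%/h lost → k = −ln(1 − 0.063) = 0.06507 h⁻¹.
Set 39.48·exp(−k·t) = 18 → t = ln(39.48/18)/k = 43450 s = 12.07 h.
Distance = v·t = 0.85·43450 = 36930 m = 36.93 km.

36.9 km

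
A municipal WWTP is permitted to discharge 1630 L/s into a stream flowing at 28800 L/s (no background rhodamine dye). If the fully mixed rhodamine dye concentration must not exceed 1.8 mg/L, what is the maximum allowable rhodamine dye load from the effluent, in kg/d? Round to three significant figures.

4730 kg/d

Mass balance at the limit: 28800·0 + 1630·Cₑ = 30430·1.8 → Cₑ = 33.60 mg/L.
1630 L/s = 1.630 m³/s. Load = 1.630 m³/s × 33.60 g/m³ × 86 400 s/d = 4732 kg/d.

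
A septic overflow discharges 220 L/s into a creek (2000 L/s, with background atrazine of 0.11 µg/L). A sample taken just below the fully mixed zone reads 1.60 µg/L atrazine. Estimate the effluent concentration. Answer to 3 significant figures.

15.1 µg/L

Mass balance: 2000·0.1100 + 220.0·Cₑ = 2220·1.600
→ Cₑ = (2220·1.600 − 2000·0.1100) / 220.0 = 15.15 µg/L.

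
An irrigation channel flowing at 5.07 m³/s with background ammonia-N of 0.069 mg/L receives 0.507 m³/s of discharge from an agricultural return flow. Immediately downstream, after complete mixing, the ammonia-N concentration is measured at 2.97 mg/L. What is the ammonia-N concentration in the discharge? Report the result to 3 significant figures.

32.0 mg/L

Mass balance: 5.070·0.06900 + 0.5070·Cₑ = 5.577·2.970
→ Cₑ = (5.577·2.970 − 5.070·0.06900) / 0.5070 = 31.98 mg/L.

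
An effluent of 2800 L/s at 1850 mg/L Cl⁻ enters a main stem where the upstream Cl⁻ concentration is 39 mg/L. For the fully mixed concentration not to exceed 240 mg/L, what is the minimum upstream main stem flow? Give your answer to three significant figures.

22400 L/s

Set C_mix = 240: (Q·39.00 + 2800·1850) / (Q + 2800) = 240
→ Q = 2800·(1850 − 240)/(240 − 39.00) = 22430 L/s.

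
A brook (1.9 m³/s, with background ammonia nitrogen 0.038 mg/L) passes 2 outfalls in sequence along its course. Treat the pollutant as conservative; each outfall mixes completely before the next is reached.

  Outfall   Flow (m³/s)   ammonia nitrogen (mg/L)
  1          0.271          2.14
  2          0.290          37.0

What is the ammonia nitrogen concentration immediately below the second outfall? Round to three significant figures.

Below outfall 1: Q → 2.171 m³/s, C = (1.900·0.03800 + 0.2710·2.140)/2.171 = 0.3004 mg/L.
Below outfall 2: Q → 2.461 m³/s, C = (2.171·0.3004 + 0.2900·37.00)/2.461 = 4.625 mg/L.

4.63 mg/L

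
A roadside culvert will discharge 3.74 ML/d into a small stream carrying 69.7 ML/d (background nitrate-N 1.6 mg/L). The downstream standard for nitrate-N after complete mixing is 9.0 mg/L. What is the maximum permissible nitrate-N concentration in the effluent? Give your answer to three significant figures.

147 mg/L

At the limit, (Qr·Cr + Qe·Cₑ)/(Qr + Qe) = 9.0:
Cₑ = (73.44·9.0 − 69.70·1.600) / 3.740 = 146.9 mg/L.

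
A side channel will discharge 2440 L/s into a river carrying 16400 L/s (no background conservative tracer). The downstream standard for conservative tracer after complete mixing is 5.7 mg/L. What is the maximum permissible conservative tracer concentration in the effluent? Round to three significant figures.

44.0 mg/L

At the limit, (Qr·Cr + Qe·Cₑ)/(Qr + Qe) = 5.7:
Cₑ = (18840·5.7 − 16400·0) / 2440 = 44.01 mg/L.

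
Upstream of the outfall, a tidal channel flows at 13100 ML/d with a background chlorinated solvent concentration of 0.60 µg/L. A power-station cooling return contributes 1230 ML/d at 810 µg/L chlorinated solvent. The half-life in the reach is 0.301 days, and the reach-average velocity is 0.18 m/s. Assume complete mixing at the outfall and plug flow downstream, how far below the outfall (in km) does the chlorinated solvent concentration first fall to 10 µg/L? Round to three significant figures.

13.1 km

Flow-weighted average: C = (13100·0.6000 + 1230·810.0) / 14330 = 1004000/14330 = 70.07 µg/L.
Half-life 0.301 d → k = ln 2 / 0.301 = 2.303 d⁻¹.
Set 70.07·exp(−k·t) = 10 → t = ln(70.07/10)/k = 73050 s = 20.29 h.
Distance = v·t = 0.18·73050 = 13150 m = 13.15 km.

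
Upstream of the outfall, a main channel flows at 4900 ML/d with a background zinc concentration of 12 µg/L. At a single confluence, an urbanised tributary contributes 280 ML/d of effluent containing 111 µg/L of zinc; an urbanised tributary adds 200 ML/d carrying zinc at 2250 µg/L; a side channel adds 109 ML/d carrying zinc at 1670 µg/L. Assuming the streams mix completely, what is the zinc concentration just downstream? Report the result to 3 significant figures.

132 µg/L

Mass balance: C = (4900·12.00 + 280.0·111.0 + 200.0·2250 + 109.0·1670) / 5489 = 721900/5489 = 131.5 µg/L.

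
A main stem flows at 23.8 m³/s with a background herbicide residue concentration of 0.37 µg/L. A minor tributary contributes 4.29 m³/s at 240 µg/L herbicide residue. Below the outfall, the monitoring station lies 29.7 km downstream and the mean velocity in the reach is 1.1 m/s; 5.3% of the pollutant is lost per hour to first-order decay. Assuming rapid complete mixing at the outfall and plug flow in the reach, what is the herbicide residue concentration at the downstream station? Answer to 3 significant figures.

Mixed concentration C = ΣQC/ΣQ = (23.80·0.3700 + 4.290·240.0) / 28.09 = 1038/28.09 = 36.97 µg/L.
Travel time t = 29.7·1000 / 1.1 = 27000 s = 7.500 h.
5.3%/h lost → k = −ln(1 − 0.053) = 0.05446 h⁻¹.
Decay over the reach: 36.97·exp(−kt) = 36.97·0.6647 = 24.57 µg/L.

24.6 µg/L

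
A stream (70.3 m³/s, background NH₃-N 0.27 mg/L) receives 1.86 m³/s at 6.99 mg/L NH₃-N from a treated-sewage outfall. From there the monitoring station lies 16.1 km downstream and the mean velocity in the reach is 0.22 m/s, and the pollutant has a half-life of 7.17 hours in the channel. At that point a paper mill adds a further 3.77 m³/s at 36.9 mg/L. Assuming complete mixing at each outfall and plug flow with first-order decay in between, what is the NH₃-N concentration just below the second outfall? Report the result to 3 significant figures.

Mass balance: C = (70.30·0.2700 + 1.860·6.990) / 72.16 = 31.98/72.16 = 0.4432 mg/L; combined flow 72.16 m³/s.
Travel time t = 16.1·1000 / 0.22 = 73180 s = 20.33 h.
Half-life 7.17 h → k = ln 2 / 7.17 = 0.09667 h⁻¹ = 2.320 d⁻¹.
After decay, C = 0.4432 × e^(−kt) = 0.4432 × 0.1401 = 0.06211 mg/L.
At the second outfall, C = (72.16·0.06211 + 3.770·36.90) / (72.16 + 3.770) = 1.891 mg/L.

1.89 mg/L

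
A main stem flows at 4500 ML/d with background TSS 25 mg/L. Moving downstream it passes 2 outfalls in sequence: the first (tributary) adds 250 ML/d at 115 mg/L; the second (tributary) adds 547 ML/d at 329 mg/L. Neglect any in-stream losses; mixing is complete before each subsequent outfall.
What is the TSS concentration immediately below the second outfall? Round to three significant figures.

60.6 mg/L

After outfall 1: Q = 4500 + 250.0 = 4750 ML/d; C = (4500·25.00 + 250.0·115.0)/4750 = 29.74 mg/L.
After outfall 2: Q = 4750 + 547.0 = 5297 ML/d; C = (4750·29.74 + 547.0·329.0)/5297 = 60.64 mg/L.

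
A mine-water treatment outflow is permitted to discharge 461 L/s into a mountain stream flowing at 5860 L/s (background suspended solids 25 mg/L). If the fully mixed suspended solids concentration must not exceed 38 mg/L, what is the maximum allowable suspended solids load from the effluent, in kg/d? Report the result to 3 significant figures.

Mass balance at the limit: 5860·25.00 + 461.0·Cₑ = 6321·38 → Cₑ = 203.2 mg/L.
461.0 L/s = 0.4610 m³/s. Load = 0.4610 m³/s × 203.2 g/m³ × 86 400 s/d = 8096 kg/d.

8100 kg/d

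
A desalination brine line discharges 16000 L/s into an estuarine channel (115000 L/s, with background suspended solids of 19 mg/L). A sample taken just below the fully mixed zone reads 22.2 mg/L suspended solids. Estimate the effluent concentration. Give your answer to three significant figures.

45.2 mg/L

Mass balance: 115000·19.00 + 16000·Cₑ = 131000·22.20
→ Cₑ = (131000·22.20 − 115000·19.00) / 16000 = 45.20 mg/L.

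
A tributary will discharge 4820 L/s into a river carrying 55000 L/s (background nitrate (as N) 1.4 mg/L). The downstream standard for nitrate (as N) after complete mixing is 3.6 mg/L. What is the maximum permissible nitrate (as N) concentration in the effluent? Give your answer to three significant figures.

28.7 mg/L

At the limit, (Qr·Cr + Qe·Cₑ)/(Qr + Qe) = 3.6:
Cₑ = (59820·3.6 − 55000·1.400) / 4820 = 28.70 mg/L.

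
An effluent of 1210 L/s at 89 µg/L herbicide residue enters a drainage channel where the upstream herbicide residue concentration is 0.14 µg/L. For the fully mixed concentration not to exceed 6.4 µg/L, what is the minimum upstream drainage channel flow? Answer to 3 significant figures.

Set C_mix = 6.4: (Q·0.1400 + 1210·89.00) / (Q + 1210) = 6.4
→ Q = 1210·(89.00 − 6.4)/(6.4 − 0.1400) = 15970 L/s.

16000 L/s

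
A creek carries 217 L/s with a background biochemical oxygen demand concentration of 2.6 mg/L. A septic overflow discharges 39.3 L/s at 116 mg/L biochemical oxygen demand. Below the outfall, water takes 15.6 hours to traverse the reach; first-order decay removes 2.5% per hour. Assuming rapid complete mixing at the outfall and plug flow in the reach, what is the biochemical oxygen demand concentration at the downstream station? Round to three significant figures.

13.5 mg/L

Conservation of mass: C = (217.0·2.600 + 39.30·116.0) / 256.3 = 5123/256.3 = 19.99 mg/L.
2.5%/h lost → k = −ln(1 − 0.025) = 0.02532 h⁻¹.
Decay over the reach: 19.99·exp(−kt) = 19.99·0.6737 = 13.47 mg/L.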